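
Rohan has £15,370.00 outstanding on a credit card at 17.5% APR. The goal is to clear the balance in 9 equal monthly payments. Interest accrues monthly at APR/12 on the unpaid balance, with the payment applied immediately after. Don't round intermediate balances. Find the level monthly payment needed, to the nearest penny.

£1,834.71

Monthly rate r = 17.5%/12 = 1.45833% = 0.0145833.
Level-payment amortization: P = B₀·r / (1 − (1+r)^(−n)) = 15370.00·0.0145833 / (1 − 1.01458^(−9)).
Denominator 1 − (1+r)^(−9) = 0.122169865.
P = 224.146 / 0.122169865 ≈ 1834.71.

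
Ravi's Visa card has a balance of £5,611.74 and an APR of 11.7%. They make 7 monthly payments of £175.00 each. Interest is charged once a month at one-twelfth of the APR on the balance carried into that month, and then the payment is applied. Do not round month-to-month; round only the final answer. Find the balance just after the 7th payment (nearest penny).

Monthly rate r = 11.7%/12 = 0.975% = 0.00975.
Each month: B ← B·(1+r) − £175.00.
Month 1: interest £54.71; balance after payment £5,491.45.
Month 2: interest £53.54; balance after payment £5,370.00.
Month 3: interest £52.36; balance after payment £5,247.35.
Month 4: interest £51.16; balance after payment £5,123.52.
Month 5: interest £49.95; balance after payment £4,998.47.
Month 6: interest £48.74; balance after payment £4,872.20.
Month 7: interest £47.50; balance after payment £4,744.71.

£4,744.71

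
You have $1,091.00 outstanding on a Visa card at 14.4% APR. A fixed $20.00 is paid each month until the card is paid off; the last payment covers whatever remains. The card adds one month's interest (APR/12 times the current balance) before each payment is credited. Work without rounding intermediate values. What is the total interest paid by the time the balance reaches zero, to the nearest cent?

Monthly rate r = 14.4%/12 = 1.2% = 0.012.
Payoff takes n = ⌈−ln(1 − rB₀/P)/ln(1+r)⌉ = ⌈89.118⌉ = 90 payments; the last is $2.38.
Total paid = 89·$20.00 + $2.38 = $1,782.38.
Total interest = total paid − principal = $1,782.38 − $1,091.00 = $691.38.

$691.38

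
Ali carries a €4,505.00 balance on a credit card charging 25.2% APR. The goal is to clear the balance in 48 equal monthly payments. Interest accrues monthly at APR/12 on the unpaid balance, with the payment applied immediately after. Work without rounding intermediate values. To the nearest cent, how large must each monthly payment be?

€149.88

Monthly rate r = 25.2%/12 = 2.1% = 0.021.
Level-payment amortization: P = B₀·r / (1 − (1+r)^(−n)) = 4505.00·0.021 / (1 − 1.021^(−48)).
Denominator 1 − (1+r)^(−48) = 0.631222531.
P = 94.605 / 0.631222531 ≈ 149.88.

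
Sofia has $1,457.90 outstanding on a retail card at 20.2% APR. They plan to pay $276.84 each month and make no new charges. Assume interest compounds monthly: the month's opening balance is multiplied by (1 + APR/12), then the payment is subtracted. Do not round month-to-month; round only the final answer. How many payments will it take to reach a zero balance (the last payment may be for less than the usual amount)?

Monthly rate r = 20.2%/12 = 1.68333% = 0.0168333.
Recurrence: B ← B·(1+r) − $276.84.
Month 1: interest $24.54; balance after payment $1,205.60.
Month 2: interest $20.29; balance after payment $949.06.
Month 3: interest $15.98; balance after payment $688.19.
Month 4: interest $11.58; balance after payment $422.94.
Month 5: interest $7.12; balance after payment $153.22.
Month 6: interest $2.58; balance after payment $0.00.

6 months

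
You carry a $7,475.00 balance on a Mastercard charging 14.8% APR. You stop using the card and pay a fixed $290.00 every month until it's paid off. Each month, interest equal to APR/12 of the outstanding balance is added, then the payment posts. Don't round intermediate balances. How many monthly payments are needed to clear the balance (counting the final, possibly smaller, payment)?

32 payments

Monthly rate r = 14.8%/12 = 1.23333% = 0.0123333.
Recurrence: B ← B·(1+r) − $290.00.
Month 1: interest $92.19; balance after payment $7,277.19.
Month 2: interest $89.75; balance after payment $7,076.94.
Closed form: n = −ln(1 − rB₀/P)/ln(1+r) = −ln(0.6821)/ln(1.01233) ≈ 31.211, so the balance reaches zero during payment 32.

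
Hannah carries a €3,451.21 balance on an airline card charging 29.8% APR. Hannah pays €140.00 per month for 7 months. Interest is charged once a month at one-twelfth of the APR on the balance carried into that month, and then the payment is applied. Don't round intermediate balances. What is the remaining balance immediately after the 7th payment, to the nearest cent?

Monthly rate r = 29.8%/12 = 2.48333% = 0.0248333.
Each month: B ← B·(1+r) − €140.00.
Month 1: interest €85.71; balance after payment €3,396.92.
Month 2: interest €84.36; balance after payment €3,341.27.
Month 3: interest €82.97; balance after payment €3,284.25.
Month 4: interest €81.56; balance after payment €3,225.81.
Month 5: interest €80.11; balance after payment €3,165.91.
Month 6: interest €78.62; balance after payment €3,104.53.
Month 7: interest €77.10; balance after payment €3,041.63.

€3,041.63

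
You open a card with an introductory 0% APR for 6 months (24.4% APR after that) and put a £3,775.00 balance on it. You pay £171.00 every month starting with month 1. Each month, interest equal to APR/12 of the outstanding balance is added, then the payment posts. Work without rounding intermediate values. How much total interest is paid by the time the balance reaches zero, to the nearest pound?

£614

Promo months 1–6 at r₀ = 0%/12 = 0; months 7+ at r₁ = 24.4%/12 = 0.0203333.
After month 6 (no interest yet): B = £3,775.00 − 6·£171.00 = £2,749.00.
Then at r₁ with £171.00/mo: n₂ = −ln(1 − r₁·B/P)/ln(1+r₁) ≈ 19.66 → 20 more payments.
Total paid = 25·£171.00 + £113.98 = £4,388.98; interest = £4,388.98 − £3,775.00 = £613.98.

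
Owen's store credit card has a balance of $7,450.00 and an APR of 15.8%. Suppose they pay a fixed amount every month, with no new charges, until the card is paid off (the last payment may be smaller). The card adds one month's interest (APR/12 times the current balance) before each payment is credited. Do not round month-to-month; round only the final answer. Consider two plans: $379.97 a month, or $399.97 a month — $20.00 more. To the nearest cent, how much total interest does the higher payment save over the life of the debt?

$70.62

Monthly rate r = 15.8%/12 = 1.31667% = 0.0131667.
At $379.97/mo: n = ⌈−ln(1 − rB₀/P)/ln(1+r)⌉ = 23 payments (last $315.25); total interest = total paid − $7,450.00 = $1,224.59.
At $399.97/mo: 22 payments (last $204.60); total interest $1,153.97.
Interest saved = $1,224.59 − $1,153.97 = $70.62.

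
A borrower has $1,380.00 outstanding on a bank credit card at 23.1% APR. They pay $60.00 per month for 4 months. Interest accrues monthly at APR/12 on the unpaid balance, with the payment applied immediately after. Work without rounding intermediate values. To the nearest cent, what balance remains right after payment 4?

$1,242.35

Monthly rate r = 23.1%/12 = 1.925% = 0.01925.
Each month: B ← B·(1+r) − $60.00.
Month 1: interest $26.57; balance after payment $1,346.57.
Month 2: interest $25.92; balance after payment $1,312.49.
Month 3: interest $25.27; balance after payment $1,277.75.
Month 4: interest $24.60; balance after payment $1,242.35.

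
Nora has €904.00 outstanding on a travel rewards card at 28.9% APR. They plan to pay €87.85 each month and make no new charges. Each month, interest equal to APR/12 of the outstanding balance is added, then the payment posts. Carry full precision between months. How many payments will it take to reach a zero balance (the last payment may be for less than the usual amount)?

12 payments

Monthly rate r = 28.9%/12 = 2.40833% = 0.0240833.
Recurrence: B ← B·(1+r) − €87.85.
Month 1: interest €21.77; balance after payment €837.92.
Month 2: interest €20.18; balance after payment €770.25.
Closed form: n = −ln(1 − rB₀/P)/ln(1+r) = −ln(0.75218)/ln(1.02408) ≈ 11.967, so the balance reaches zero during payment 12.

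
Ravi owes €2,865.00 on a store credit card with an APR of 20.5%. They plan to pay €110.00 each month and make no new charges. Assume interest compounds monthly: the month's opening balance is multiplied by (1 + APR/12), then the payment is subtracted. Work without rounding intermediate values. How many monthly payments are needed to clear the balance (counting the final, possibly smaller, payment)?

Monthly rate r = 20.5%/12 = 1.70833% = 0.0170833.
Recurrence: B ← B·(1+r) − €110.00.
Month 1: interest €48.94; balance after payment €2,803.94.
Month 2: interest €47.90; balance after payment €2,741.84.
Closed form: n = −ln(1 − rB₀/P)/ln(1+r) = −ln(0.55506)/ln(1.01708) ≈ 34.753, so the balance reaches zero during payment 35.

35 months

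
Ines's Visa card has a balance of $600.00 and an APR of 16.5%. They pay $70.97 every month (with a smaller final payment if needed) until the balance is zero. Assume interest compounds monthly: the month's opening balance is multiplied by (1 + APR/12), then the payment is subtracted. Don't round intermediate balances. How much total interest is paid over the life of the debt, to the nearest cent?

$42.23

Monthly rate r = 16.5%/12 = 1.375% = 0.01375.
Payoff takes n = ⌈−ln(1 − rB₀/P)/ln(1+r)⌉ = ⌈9.049⌉ = 10 payments; the last is $3.50.
Total paid = 9·$70.97 + $3.50 = $642.23.
Total interest = total paid − principal = $642.23 − $600.00 = $42.23.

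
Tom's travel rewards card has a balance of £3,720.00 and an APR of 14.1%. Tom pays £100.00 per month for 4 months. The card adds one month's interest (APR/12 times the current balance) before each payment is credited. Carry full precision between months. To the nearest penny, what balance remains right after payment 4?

Monthly rate r = 14.1%/12 = 1.175% = 0.01175.
Each month: B ← B·(1+r) − £100.00.
Month 1: interest £43.71; balance after payment £3,663.71.
Month 2: interest £43.05; balance after payment £3,606.76.
Month 3: interest £42.38; balance after payment £3,549.14.
Month 4: interest £41.70; balance after payment £3,490.84.

£3,490.84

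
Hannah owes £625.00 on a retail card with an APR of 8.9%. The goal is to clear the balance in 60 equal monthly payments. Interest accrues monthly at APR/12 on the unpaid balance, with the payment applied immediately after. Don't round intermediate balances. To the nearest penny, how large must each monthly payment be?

Monthly rate r = 8.9%/12 = 0.741667% = 0.00741667.
Level-payment amortization: P = B₀·r / (1 − (1+r)^(−n)) = 625.00·0.00741667 / (1 − 1.00742^(−60)).
Denominator 1 − (1+r)^(−60) = 0.358122566.
P = 4.63542 / 0.358122566 ≈ 12.94.

£12.94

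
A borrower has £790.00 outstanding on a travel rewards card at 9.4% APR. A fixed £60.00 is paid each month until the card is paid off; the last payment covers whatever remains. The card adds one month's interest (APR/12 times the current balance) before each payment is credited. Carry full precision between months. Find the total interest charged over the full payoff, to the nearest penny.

£47.05

Monthly rate r = 9.4%/12 = 0.783333% = 0.00783333.
Payoff takes n = ⌈−ln(1 − rB₀/P)/ln(1+r)⌉ = ⌈13.951⌉ = 14 payments; the last is £57.05.
Total paid = 13·£60.00 + £57.05 = £837.05.
Total interest = total paid − principal = £837.05 − £790.00 = £47.05.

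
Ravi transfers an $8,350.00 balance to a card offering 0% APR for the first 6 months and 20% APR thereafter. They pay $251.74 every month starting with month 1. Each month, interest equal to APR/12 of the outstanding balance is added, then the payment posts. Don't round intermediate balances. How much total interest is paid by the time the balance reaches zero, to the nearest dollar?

Promo months 1–6 at r₀ = 0%/12 = 0; months 7+ at r₁ = 20%/12 = 0.0166667.
After month 6 (no interest yet): B = $8,350.00 − 6·$251.74 = $6,839.56.
Then at r₁ with $251.74/mo: n₂ = −ln(1 − r₁·B/P)/ln(1+r₁) ≈ 36.48 → 37 more payments.
Total paid = 42·$251.74 + $121.15 = $10,694.23; interest = $10,694.23 − $8,350.00 = $2,344.23.

$2,344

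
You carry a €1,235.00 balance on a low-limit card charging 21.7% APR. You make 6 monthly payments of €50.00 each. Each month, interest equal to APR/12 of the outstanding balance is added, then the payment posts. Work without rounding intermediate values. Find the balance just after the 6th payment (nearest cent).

Monthly rate r = 21.7%/12 = 1.80833% = 0.0180833.
Each month: B ← B·(1+r) − €50.00.
Month 1: interest €22.33; balance after payment €1,207.33.
Month 2: interest €21.83; balance after payment €1,179.17.
Month 3: interest €21.32; balance after payment €1,150.49.
Month 4: interest €20.80; balance after payment €1,121.29.
Month 5: interest €20.28; balance after payment €1,091.57.
Month 6: interest €19.74; balance after payment €1,061.31.

€1,061.31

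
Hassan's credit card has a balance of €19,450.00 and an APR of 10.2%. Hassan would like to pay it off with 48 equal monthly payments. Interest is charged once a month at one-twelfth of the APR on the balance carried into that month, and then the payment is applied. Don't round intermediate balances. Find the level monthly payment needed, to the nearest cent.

€495.17

Monthly rate r = 10.2%/12 = 0.85% = 0.0085.
Level-payment amortization: P = B₀·r / (1 − (1+r)^(−n)) = 19450.00·0.0085 / (1 − 1.0085^(−48)).
Denominator 1 − (1+r)^(−48) = 0.333873551.
P = 165.325 / 0.333873551 ≈ 495.17.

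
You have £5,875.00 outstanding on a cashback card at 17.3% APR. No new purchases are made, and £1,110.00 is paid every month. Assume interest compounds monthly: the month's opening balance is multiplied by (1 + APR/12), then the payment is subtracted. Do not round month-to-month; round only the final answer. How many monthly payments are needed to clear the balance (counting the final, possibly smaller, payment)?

6 months

Monthly rate r = 17.3%/12 = 1.44167% = 0.0144167.
Recurrence: B ← B·(1+r) − £1,110.00.
Month 1: interest £84.70; balance after payment £4,849.70.
Month 2: interest £69.92; balance after payment £3,809.61.
Month 3: interest £54.92; balance after payment £2,754.54.
Month 4: interest £39.71; balance after payment £1,684.25.
Month 5: interest £24.28; balance after payment £598.53.
Month 6: interest £8.63; balance after payment £0.00.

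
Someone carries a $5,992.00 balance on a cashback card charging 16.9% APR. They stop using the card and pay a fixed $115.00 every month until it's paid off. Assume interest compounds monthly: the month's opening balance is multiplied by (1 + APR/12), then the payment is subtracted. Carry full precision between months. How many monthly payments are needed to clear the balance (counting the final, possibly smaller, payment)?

Monthly rate r = 16.9%/12 = 1.40833% = 0.0140833.
Recurrence: B ← B·(1+r) − $115.00.
Month 1: interest $84.39; balance after payment $5,961.39.
Month 2: interest $83.96; balance after payment $5,930.34.
Closed form: n = −ln(1 − rB₀/P)/ln(1+r) = −ln(0.2662)/ln(1.01408) ≈ 94.638, so the balance reaches zero during payment 95.

95 months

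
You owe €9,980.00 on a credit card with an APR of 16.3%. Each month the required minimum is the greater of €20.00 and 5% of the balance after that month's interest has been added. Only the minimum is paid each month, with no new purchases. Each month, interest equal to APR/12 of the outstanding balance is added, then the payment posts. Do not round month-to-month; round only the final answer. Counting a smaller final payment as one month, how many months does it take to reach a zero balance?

Monthly rate r = 16.3%/12 = 1.35833% = 0.0135833.
While 5% of the post-interest balance exceeds €20.00, each month B ← (B·(1+r))·(1 − 0.05), i.e. B shrinks by the factor (1+r)·0.95 = 0.9629.
This holds for months 1–86. Entering month 87 the balance is €386.61; 5% of the post-interest balance is now below €20.00, so the flat €20.00 minimum applies from here.
From month 87 a fixed €20.00 at rate r clears €386.61 in 23 more payments. Total: 86 + 23 = 109 months.

109 months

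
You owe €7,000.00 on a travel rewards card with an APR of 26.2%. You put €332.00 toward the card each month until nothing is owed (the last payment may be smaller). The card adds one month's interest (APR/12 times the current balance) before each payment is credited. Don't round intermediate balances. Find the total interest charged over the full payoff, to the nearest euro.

Monthly rate r = 26.2%/12 = 2.18333% = 0.0218333.
Payoff takes n = ⌈−ln(1 − rB₀/P)/ln(1+r)⌉ = ⌈28.559⌉ = 29 payments; the last is €186.31.
Total paid = 28·€332.00 + €186.31 = €9,482.31.
Total interest = total paid − principal = €9,482.31 − €7,000.00 = €2,482.31.

€2,482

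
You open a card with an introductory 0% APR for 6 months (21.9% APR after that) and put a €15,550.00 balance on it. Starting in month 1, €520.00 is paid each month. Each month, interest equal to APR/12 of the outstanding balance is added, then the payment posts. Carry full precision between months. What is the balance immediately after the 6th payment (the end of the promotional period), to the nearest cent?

Promo months 1–6 at r₀ = 0%/12 = 0; months 7+ at r₁ = 21.9%/12 = 0.01825.
After month 6 (no interest yet): B = €15,550.00 − 6·€520.00 = €12,430.00.

€12,430.00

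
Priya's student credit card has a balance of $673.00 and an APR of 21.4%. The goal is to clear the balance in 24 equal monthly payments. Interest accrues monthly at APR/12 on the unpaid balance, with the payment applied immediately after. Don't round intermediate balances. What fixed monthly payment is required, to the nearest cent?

Monthly rate r = 21.4%/12 = 1.78333% = 0.0178333.
Level-payment amortization: P = B₀·r / (1 − (1+r)^(−n)) = 673.00·0.0178333 / (1 − 1.01783^(−24)).
Denominator 1 − (1+r)^(−24) = 0.345725598.
P = 12.0018 / 0.345725598 ≈ 34.71.

$34.71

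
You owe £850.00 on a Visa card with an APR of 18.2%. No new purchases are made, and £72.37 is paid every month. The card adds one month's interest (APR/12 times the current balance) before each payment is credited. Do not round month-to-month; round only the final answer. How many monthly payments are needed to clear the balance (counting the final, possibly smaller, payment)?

14 months

Monthly rate r = 18.2%/12 = 1.51667% = 0.0151667.
Recurrence: B ← B·(1+r) − £72.37.
Month 1: interest £12.89; balance after payment £790.52.
Month 2: interest £11.99; balance after payment £730.14.
Closed form: n = −ln(1 − rB₀/P)/ln(1+r) = −ln(0.82186)/ln(1.01517) ≈ 13.033, so the balance reaches zero during payment 14.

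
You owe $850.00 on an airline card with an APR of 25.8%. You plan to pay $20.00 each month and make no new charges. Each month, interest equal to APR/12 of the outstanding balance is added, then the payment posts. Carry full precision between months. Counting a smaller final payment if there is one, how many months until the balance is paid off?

116 payments

Monthly rate r = 25.8%/12 = 2.15% = 0.0215.
Recurrence: B ← B·(1+r) − $20.00.
Month 1: interest $18.28; balance after payment $848.27.
Month 2: interest $18.24; balance after payment $846.51.
Closed form: n = −ln(1 − rB₀/P)/ln(1+r) = −ln(0.08625)/ln(1.0215) ≈ 115.198, so the balance reaches zero during payment 116.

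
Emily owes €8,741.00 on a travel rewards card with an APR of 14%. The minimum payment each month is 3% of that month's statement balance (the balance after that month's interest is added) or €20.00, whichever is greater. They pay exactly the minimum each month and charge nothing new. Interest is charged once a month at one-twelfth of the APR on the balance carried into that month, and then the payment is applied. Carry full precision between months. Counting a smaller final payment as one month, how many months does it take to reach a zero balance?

Monthly rate r = 14%/12 = 1.16667% = 0.0116667.
While 3% of the post-interest balance exceeds €20.00, each month B ← (B·(1+r))·(1 − 0.03), i.e. B shrinks by the factor (1+r)·0.97 = 0.98132.
This holds for months 1–138. Entering month 139 the balance is €647.48; 3% of the post-interest balance is now below €20.00, so the flat €20.00 minimum applies from here.
From month 139 a fixed €20.00 at rate r clears €647.48 in 41 more payments. Total: 138 + 41 = 179 months.

179 months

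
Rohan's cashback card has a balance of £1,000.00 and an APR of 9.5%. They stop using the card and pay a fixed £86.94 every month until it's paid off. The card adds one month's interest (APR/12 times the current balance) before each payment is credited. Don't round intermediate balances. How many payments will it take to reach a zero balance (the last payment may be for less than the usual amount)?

Monthly rate r = 9.5%/12 = 0.791667% = 0.00791667.
Recurrence: B ← B·(1+r) − £86.94.
Month 1: interest £7.92; balance after payment £920.98.
Month 2: interest £7.29; balance after payment £841.33.
Closed form: n = −ln(1 − rB₀/P)/ln(1+r) = −ln(0.90894)/ln(1.00792) ≈ 12.108, so the balance reaches zero during payment 13.

13 months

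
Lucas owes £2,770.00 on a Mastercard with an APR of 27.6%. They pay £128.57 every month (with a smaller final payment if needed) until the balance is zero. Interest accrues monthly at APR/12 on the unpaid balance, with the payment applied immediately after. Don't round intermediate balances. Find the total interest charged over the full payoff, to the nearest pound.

Monthly rate r = 27.6%/12 = 2.3% = 0.023.
Payoff takes n = ⌈−ln(1 − rB₀/P)/ln(1+r)⌉ = ⌈30.090⌉ = 31 payments; the last is £11.76.
Total paid = 30·£128.57 + £11.76 = £3,868.86.
Total interest = total paid − principal = £3,868.86 − £2,770.00 = £1,098.86.

£1,099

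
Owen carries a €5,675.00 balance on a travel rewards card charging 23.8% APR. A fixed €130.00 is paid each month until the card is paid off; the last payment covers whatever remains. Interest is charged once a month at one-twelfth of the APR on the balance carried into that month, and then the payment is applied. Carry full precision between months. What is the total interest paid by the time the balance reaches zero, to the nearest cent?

Monthly rate r = 23.8%/12 = 1.98333% = 0.0198333.
Payoff takes n = ⌈−ln(1 − rB₀/P)/ln(1+r)⌉ = ⌈102.266⌉ = 103 payments; the last is €34.89.
Total paid = 102·€130.00 + €34.89 = €13,294.89.
Total interest = total paid − principal = €13,294.89 − €5,675.00 = €7,619.89.

€7,619.89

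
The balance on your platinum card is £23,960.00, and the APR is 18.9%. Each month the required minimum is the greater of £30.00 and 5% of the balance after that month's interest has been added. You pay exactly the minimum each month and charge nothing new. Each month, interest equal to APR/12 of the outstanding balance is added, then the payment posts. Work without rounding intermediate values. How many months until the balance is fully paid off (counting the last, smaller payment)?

Monthly rate r = 18.9%/12 = 1.575% = 0.01575.
While 5% of the post-interest balance exceeds £30.00, each month B ← (B·(1+r))·(1 − 0.05), i.e. B shrinks by the factor (1+r)·0.95 = 0.96496.
This holds for months 1–104. Entering month 105 the balance is £586.91; 5% of the post-interest balance is now below £30.00, so the flat £30.00 minimum applies from here.
From month 105 a fixed £30.00 at rate r clears £586.91 in 24 more payments. Total: 104 + 24 = 128 months.

128 months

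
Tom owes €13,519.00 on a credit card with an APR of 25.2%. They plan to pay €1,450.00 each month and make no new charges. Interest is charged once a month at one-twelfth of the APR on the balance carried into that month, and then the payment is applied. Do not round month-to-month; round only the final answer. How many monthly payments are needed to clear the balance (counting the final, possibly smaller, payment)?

Monthly rate r = 25.2%/12 = 2.1% = 0.021.
Recurrence: B ← B·(1+r) − €1,450.00.
Month 1: interest €283.90; balance after payment €12,352.90.
Month 2: interest €259.41; balance after payment €11,162.31.
Closed form: n = −ln(1 − rB₀/P)/ln(1+r) = −ln(0.80421)/ln(1.021) ≈ 10.485, so the balance reaches zero during payment 11.

11 payments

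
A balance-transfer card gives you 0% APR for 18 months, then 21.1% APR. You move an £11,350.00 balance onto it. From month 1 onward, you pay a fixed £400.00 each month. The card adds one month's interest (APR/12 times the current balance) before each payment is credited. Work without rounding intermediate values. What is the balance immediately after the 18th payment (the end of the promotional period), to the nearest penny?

£4,150.00

Promo months 1–18 at r₀ = 0%/12 = 0; months 19+ at r₁ = 21.1%/12 = 0.0175833.
After month 18 (no interest yet): B = £11,350.00 − 18·£400.00 = £4,150.00.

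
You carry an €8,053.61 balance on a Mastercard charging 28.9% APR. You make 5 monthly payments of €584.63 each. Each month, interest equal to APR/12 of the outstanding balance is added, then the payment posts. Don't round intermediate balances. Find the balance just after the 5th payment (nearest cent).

Monthly rate r = 28.9%/12 = 2.40833% = 0.0240833.
Each month: B ← B·(1+r) − €584.63.
Month 1: interest €193.96; balance after payment €7,662.94.
Month 2: interest €184.55; balance after payment €7,262.86.
Month 3: interest €174.91; balance after payment €6,853.14.
Month 4: interest €165.05; balance after payment €6,433.56.
Month 5: interest €154.94; balance after payment €6,003.87.

€6,003.87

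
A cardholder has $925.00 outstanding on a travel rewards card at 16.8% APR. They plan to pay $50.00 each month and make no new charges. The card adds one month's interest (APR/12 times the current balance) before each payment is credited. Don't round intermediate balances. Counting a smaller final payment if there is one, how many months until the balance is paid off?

Monthly rate r = 16.8%/12 = 1.4% = 0.014.
Recurrence: B ← B·(1+r) − $50.00.
Month 1: interest $12.95; balance after payment $887.95.
Month 2: interest $12.43; balance after payment $850.38.
Closed form: n = −ln(1 − rB₀/P)/ln(1+r) = −ln(0.741)/ln(1.014) ≈ 21.561, so the balance reaches zero during payment 22.

22 payments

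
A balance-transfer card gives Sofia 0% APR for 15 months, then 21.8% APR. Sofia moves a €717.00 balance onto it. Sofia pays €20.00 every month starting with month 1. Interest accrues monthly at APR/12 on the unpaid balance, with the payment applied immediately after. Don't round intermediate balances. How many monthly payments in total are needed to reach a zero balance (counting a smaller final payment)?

Promo months 1–15 at r₀ = 0%/12 = 0; months 16+ at r₁ = 21.8%/12 = 0.0181667.
After month 15 (no interest yet): B = €717.00 − 15·€20.00 = €417.00.
Then at r₁ with €20.00/mo: n₂ = −ln(1 − r₁·B/P)/ln(1+r₁) ≈ 26.44 → 27 more payments.

42 payments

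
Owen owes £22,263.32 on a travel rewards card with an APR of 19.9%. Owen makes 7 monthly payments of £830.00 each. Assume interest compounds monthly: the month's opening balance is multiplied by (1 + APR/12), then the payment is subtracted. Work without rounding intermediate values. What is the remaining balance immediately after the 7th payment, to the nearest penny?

Monthly rate r = 19.9%/12 = 1.65833% = 0.0165833.
Each month: B ← B·(1+r) − £830.00.
Month 1: interest £369.20; balance after payment £21,802.52.
Month 2: interest £361.56; balance after payment £21,334.08.
Month 3: interest £353.79; balance after payment £20,857.87.
Month 4: interest £345.89; balance after payment £20,373.76.
Month 5: interest £337.86; balance after payment £19,881.63.
Month 6: interest £329.70; balance after payment £19,381.33.
Month 7: interest £321.41; balance after payment £18,872.74.

£18,872.74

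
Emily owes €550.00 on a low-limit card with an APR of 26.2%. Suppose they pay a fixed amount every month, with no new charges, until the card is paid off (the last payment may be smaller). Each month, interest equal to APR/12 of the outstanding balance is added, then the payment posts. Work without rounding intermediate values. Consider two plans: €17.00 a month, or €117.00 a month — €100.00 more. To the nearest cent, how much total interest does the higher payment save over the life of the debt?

€377.93

Monthly rate r = 26.2%/12 = 2.18333% = 0.0218333.
At €17.00/mo: n = ⌈−ln(1 − rB₀/P)/ln(1+r)⌉ = 57 payments (last €12.58); total interest = total paid − €550.00 = €414.58.
At €117.00/mo: 6 payments (last €1.65); total interest €36.65.
Interest saved = €414.58 − €36.65 = €377.93.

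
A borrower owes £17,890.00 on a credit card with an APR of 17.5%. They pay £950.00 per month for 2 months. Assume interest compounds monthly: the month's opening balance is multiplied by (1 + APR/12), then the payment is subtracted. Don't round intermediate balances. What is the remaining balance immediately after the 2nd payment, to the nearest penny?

£16,501.74

Monthly rate r = 17.5%/12 = 1.45833% = 0.0145833.
Each month: B ← B·(1+r) − £950.00.
Month 1: interest £260.90; balance after payment £17,200.90.
Month 2: interest £250.85; balance after payment £16,501.74.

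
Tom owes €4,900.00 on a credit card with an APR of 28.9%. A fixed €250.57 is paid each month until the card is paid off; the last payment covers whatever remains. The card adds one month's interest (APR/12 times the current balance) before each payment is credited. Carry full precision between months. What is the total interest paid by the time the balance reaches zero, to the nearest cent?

Monthly rate r = 28.9%/12 = 2.40833% = 0.0240833.
Payoff takes n = ⌈−ln(1 − rB₀/P)/ln(1+r)⌉ = ⌈26.754⌉ = 27 payments; the last is €189.49.
Total paid = 26·€250.57 + €189.49 = €6,704.31.
Total interest = total paid − principal = €6,704.31 − €4,900.00 = €1,804.31.

€1,804.31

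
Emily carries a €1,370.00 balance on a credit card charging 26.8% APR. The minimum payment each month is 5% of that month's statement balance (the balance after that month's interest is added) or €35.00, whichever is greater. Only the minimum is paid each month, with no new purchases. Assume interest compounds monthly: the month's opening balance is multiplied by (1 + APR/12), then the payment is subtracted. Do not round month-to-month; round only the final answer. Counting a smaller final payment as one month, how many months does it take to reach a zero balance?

Monthly rate r = 26.8%/12 = 2.23333% = 0.0223333.
While 5% of the post-interest balance exceeds €35.00, each month B ← (B·(1+r))·(1 − 0.05), i.e. B shrinks by the factor (1+r)·0.95 = 0.97122.
This holds for months 1–24. Entering month 25 the balance is €679.68; 5% of the post-interest balance is now below €35.00, so the flat €35.00 minimum applies from here.
From month 25 a fixed €35.00 at rate r clears €679.68 in 26 more payments. Total: 24 + 26 = 50 months.

50 months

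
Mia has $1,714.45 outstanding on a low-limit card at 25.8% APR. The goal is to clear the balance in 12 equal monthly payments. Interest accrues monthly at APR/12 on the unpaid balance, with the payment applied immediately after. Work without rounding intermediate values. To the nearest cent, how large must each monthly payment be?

$163.61

Monthly rate r = 25.8%/12 = 2.15% = 0.0215.
Level-payment amortization: P = B₀·r / (1 − (1+r)^(−n)) = 1714.45·0.0215 / (1 − 1.0215^(−12)).
Denominator 1 − (1+r)^(−12) = 0.225289311.
P = 36.8607 / 0.225289311 ≈ 163.61.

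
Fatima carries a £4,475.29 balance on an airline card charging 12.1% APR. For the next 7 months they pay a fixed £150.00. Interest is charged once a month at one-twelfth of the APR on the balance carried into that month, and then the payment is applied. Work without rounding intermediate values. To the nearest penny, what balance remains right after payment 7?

Monthly rate r = 12.1%/12 = 1.00833% = 0.0100833.
Each month: B ← B·(1+r) − £150.00.
Month 1: interest £45.13; balance after payment £4,370.42.
Month 2: interest £44.07; balance after payment £4,264.48.
Month 3: interest £43.00; balance after payment £4,157.48.
Month 4: interest £41.92; balance after payment £4,049.41.
Month 5: interest £40.83; balance after payment £3,940.24.
Month 6: interest £39.73; balance after payment £3,829.97.
Month 7: interest £38.62; balance after payment £3,718.59.

£3,718.59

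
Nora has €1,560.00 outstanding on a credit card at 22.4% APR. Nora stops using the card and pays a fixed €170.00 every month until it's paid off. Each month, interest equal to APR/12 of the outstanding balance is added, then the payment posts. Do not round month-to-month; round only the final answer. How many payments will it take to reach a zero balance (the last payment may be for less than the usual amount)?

Monthly rate r = 22.4%/12 = 1.86667% = 0.0186667.
Recurrence: B ← B·(1+r) − €170.00.
Month 1: interest €29.12; balance after payment €1,419.12.
Month 2: interest €26.49; balance after payment €1,275.61.
Closed form: n = −ln(1 − rB₀/P)/ln(1+r) = −ln(0.82871)/ln(1.01867) ≈ 10.159, so the balance reaches zero during payment 11.

11 payments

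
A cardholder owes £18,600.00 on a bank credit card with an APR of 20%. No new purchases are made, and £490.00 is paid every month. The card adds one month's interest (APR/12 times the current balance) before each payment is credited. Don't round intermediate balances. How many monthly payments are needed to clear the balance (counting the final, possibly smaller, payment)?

Monthly rate r = 20%/12 = 1.66667% = 0.0166667.
Recurrence: B ← B·(1+r) − £490.00.
Month 1: interest £310.00; balance after payment £18,420.00.
Month 2: interest £307.00; balance after payment £18,237.00.
Closed form: n = −ln(1 − rB₀/P)/ln(1+r) = −ln(0.36735)/ln(1.01667) ≈ 60.586, so the balance reaches zero during payment 61.

61 months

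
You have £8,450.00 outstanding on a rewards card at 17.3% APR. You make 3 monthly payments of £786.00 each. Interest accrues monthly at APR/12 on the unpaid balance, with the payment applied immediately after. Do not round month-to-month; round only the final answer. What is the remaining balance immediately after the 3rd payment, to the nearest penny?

£6,428.60

Monthly rate r = 17.3%/12 = 1.44167% = 0.0144167.
Each month: B ← B·(1+r) − £786.00.
Month 1: interest £121.82; balance after payment £7,785.82.
Month 2: interest £112.25; balance after payment £7,112.07.
Month 3: interest £102.53; balance after payment £6,428.60.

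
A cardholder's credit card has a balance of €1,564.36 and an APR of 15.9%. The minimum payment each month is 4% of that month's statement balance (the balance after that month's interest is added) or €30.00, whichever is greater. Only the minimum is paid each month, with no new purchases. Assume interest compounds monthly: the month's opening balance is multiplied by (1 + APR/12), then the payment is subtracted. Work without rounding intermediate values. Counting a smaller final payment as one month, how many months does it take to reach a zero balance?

Monthly rate r = 15.9%/12 = 1.325% = 0.01325.
While 4% of the post-interest balance exceeds €30.00, each month B ← (B·(1+r))·(1 − 0.04), i.e. B shrinks by the factor (1+r)·0.96 = 0.97272.
This holds for months 1–28. Entering month 29 the balance is €721.10; 4% of the post-interest balance is now below €30.00, so the flat €30.00 minimum applies from here.
From month 29 a fixed €30.00 at rate r clears €721.10 in 30 more payments. Total: 28 + 30 = 58 months.

58 months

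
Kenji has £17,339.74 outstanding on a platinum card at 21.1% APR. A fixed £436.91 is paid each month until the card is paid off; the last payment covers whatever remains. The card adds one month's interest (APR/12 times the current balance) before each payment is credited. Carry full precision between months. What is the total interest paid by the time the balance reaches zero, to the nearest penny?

Monthly rate r = 21.1%/12 = 1.75833% = 0.0175833.
Payoff takes n = ⌈−ln(1 − rB₀/P)/ln(1+r)⌉ = ⌈68.660⌉ = 69 payments; the last is £289.13.
Total paid = 68·£436.91 + £289.13 = £29,999.01.
Total interest = total paid − principal = £29,999.01 − £17,339.74 = £12,659.27.

£12,659.27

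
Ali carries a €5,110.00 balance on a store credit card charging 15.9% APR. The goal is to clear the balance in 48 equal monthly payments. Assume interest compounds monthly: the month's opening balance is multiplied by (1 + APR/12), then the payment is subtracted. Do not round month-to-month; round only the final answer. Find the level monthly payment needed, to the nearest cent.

Monthly rate r = 15.9%/12 = 1.325% = 0.01325.
Level-payment amortization: P = B₀·r / (1 − (1+r)^(−n)) = 5110.00·0.01325 / (1 − 1.01325^(−48)).
Denominator 1 − (1+r)^(−48) = 0.468378417.
P = 67.7075 / 0.468378417 ≈ 144.56.

€144.56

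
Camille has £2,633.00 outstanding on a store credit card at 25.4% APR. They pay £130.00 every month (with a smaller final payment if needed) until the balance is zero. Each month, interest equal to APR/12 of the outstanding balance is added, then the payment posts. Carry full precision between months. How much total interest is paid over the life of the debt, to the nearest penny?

£841.99

Monthly rate r = 25.4%/12 = 2.11667% = 0.0211667.
Payoff takes n = ⌈−ln(1 − rB₀/P)/ln(1+r)⌉ = ⌈26.729⌉ = 27 payments; the last is £94.99.
Total paid = 26·£130.00 + £94.99 = £3,474.99.
Total interest = total paid − principal = £3,474.99 − £2,633.00 = £841.99.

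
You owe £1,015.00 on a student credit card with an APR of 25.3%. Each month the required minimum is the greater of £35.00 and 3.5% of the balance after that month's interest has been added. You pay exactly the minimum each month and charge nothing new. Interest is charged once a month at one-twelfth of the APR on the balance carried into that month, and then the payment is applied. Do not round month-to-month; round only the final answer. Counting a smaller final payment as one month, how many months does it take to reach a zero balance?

46 months

Monthly rate r = 25.3%/12 = 2.10833% = 0.0210833.
While 3.5% of the post-interest balance exceeds £35.00, each month B ← (B·(1+r))·(1 − 0.035), i.e. B shrinks by the factor (1+r)·0.965 = 0.98535.
This holds for months 1–3. Entering month 4 the balance is £971.03; 3.5% of the post-interest balance is now below £35.00, so the flat £35.00 minimum applies from here.
From month 4 a fixed £35.00 at rate r clears £971.03 in 43 more payments. Total: 3 + 43 = 46 months.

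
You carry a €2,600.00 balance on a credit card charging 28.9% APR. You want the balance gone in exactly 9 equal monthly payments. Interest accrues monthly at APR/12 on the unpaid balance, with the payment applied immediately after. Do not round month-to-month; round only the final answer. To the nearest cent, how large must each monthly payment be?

Monthly rate r = 28.9%/12 = 2.40833% = 0.0240833.
Level-payment amortization: P = B₀·r / (1 − (1+r)^(−n)) = 2600.00·0.0240833 / (1 − 1.02408^(−9)).
Denominator 1 − (1+r)^(−9) = 0.192797838.
P = 62.6167 / 0.192797838 ≈ 324.78.

€324.78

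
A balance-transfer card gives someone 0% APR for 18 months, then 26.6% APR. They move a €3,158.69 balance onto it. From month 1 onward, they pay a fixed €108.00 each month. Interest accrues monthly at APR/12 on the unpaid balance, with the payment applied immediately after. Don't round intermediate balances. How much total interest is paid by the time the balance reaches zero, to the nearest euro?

€198

Promo months 1–18 at r₀ = 0%/12 = 0; months 19+ at r₁ = 26.6%/12 = 0.0221667.
After month 18 (no interest yet): B = €3,158.69 − 18·€108.00 = €1,214.69.
Then at r₁ with €108.00/mo: n₂ = −ln(1 − r₁·B/P)/ln(1+r₁) ≈ 13.08 → 14 more payments.
Total paid = 31·€108.00 + €8.68 = €3,356.68; interest = €3,356.68 − €3,158.69 = €197.99.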